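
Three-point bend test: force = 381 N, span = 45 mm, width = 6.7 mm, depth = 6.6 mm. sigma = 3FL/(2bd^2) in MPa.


sigma = 3*381*45/(2*6.7*6.6^2) = 88.1 MPa

88.1


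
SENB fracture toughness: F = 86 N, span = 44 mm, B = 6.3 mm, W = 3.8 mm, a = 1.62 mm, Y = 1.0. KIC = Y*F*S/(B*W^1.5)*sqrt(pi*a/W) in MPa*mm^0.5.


KIC = 1.0*86*44/(6.3*3.8^1.5)*sqrt(pi*1.62/3.8) = 93.84

93.84


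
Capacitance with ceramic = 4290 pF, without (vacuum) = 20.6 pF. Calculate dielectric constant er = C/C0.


er = 4290 / 20.6 = 208.25

208.25


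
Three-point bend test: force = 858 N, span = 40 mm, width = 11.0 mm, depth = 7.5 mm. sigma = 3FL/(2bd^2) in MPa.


sigma = 3*858*40/(2*11.0*7.5^2) = 83.2 MPa

83.2


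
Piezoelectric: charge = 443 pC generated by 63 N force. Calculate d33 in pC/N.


d33 = 443 / 63 = 7.0 pC/N

7.0


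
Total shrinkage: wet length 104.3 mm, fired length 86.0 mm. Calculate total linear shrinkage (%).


TS = (104.3 - 86.0) / 104.3 * 100 = 17.55%

17.55


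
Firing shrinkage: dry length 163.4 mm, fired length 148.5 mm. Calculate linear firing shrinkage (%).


FS = (163.4 - 148.5) / 163.4 * 100 = 9.12%

9.12


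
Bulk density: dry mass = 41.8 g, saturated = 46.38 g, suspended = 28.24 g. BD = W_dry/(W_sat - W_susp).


BD = 41.8 / (46.38 - 28.24) = 41.8 / 18.14 = 2.304 g/cm^3

2.304


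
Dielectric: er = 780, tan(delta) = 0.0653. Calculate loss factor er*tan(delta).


Loss = 780 * 0.0653 = 50.934

50.934


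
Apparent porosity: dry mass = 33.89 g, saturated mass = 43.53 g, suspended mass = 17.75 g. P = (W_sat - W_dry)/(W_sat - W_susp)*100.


P = (43.53 - 33.89) / (43.53 - 17.75) * 100 = 9.64 / 25.78 * 100 = 37.4%

37.4


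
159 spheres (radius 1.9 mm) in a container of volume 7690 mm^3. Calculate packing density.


V_sphere = 4/3*pi*1.9^3 = 28.7309 mm^3
Total V = 159*28.7309 = 4568.2131 mm^3
PD = 4568.2131 / 7690 = 0.594

0.594


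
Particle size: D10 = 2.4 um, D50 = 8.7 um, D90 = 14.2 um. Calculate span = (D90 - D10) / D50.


Span = (14.2 - 2.4) / 8.7 = 11.8 / 8.7 = 1.356

1.356


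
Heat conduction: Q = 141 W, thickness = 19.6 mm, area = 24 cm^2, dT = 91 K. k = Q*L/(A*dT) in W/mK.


k = 141*19.6/1000/(24/10000*91) = 12.65 W/mK

12.65


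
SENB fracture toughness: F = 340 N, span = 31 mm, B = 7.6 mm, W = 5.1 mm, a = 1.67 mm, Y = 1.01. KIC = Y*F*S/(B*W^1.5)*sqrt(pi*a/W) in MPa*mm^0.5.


KIC = 1.01*340*31/(7.6*5.1^1.5)*sqrt(pi*1.67/5.1) = 123.35

123.35


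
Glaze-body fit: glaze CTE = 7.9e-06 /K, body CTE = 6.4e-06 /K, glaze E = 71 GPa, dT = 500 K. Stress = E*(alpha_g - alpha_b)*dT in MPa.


Stress = 71*1000*(7.9e-06 - 6.4e-06)*500 = 53.3 MPa

53.3


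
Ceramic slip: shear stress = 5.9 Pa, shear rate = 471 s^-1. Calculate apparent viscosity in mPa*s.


eta = tau/gamma * 1000 = 5.9/471 * 1000 = 12.5 mPa*s

12.5


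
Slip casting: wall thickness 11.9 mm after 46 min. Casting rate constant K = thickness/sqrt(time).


K = 11.9 / sqrt(46) = 11.9 / 6.7823 = 1.755 mm/min^0.5

1.755


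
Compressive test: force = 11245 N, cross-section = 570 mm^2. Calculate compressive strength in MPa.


CS = 11245 / 570 = 19.7 MPa

19.7


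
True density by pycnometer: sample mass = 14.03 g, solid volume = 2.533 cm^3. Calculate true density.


TD = 14.03 / 2.533 = 5.539 g/cm^3

5.539


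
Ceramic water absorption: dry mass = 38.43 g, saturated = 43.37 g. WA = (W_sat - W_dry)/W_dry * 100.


WA = (43.37 - 38.43) / 38.43 * 100 = 12.85%

12.85


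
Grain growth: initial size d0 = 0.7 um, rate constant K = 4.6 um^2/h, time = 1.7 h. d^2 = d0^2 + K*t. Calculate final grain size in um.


d^2 = 0.7^2 + 4.6*1.7 = 8.31
d = sqrt(8.31) = 2.88 um

2.88


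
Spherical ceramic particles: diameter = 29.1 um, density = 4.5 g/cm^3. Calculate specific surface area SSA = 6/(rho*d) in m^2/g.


SSA = 6 / (4.5 * 29.1) = 0.046 m^2/g

0.046


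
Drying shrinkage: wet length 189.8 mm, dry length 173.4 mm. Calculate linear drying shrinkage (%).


DS = (189.8 - 173.4) / 189.8 * 100 = 8.64%

8.64


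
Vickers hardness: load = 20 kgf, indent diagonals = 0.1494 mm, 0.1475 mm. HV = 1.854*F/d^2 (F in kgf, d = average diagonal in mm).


d_avg = (0.1494+0.1475)/2 = 0.14845 mm
HV = 1.854*20/0.14845^2 = 1683

1683


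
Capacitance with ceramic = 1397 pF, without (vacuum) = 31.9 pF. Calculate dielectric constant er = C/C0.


er = 1397 / 31.9 = 43.79

43.79


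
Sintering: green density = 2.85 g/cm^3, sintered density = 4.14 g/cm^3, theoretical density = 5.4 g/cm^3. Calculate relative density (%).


Relative = 4.14 / 5.4 * 100 = 76.7%

76.7


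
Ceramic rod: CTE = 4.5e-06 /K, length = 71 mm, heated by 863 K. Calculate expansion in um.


dL = 4.5e-06 * 71 * 863 * 1000 = 275.729 um

275.729


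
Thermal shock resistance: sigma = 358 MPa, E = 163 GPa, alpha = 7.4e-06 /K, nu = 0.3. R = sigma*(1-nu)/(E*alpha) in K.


R = 358*(1-0.3)/(163*1000*7.4e-06) = 208 K

208


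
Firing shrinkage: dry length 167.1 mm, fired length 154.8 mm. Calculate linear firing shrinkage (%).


FS = (167.1 - 154.8) / 167.1 * 100 = 7.36%

7.36


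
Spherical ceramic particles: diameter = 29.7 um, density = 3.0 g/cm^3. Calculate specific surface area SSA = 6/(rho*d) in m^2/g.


SSA = 6 / (3.0 * 29.7) = 0.067 m^2/g

0.067


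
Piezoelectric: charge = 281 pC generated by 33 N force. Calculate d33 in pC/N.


d33 = 281 / 33 = 8.5 pC/N

8.5


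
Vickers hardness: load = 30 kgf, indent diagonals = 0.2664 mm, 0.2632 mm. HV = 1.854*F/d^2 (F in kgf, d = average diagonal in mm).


d_avg = (0.2664+0.2632)/2 = 0.2648 mm
HV = 1.854*30/0.2648^2 = 793

793


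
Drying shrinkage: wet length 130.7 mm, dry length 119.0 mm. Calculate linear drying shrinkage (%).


DS = (130.7 - 119.0) / 130.7 * 100 = 8.95%

8.95


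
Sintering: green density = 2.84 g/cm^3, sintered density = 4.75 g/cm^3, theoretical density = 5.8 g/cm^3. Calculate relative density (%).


Relative = 4.75 / 5.8 * 100 = 81.9%

81.9


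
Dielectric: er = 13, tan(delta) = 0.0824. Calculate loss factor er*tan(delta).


Loss = 13 * 0.0824 = 1.071

1.071


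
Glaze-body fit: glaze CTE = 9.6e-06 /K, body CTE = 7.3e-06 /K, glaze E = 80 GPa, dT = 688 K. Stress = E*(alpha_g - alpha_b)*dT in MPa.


Stress = 80*1000*(9.6e-06 - 7.3e-06)*688 = 126.6 MPa

126.6


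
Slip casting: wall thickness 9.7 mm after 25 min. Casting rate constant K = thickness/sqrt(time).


K = 9.7 / sqrt(25) = 9.7 / 5.0 = 1.94 mm/min^0.5

1.94


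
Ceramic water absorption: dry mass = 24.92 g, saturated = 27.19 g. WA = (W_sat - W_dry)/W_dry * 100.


WA = (27.19 - 24.92) / 24.92 * 100 = 9.11%

9.11


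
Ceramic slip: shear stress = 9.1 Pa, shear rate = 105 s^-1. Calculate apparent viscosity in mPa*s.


eta = tau/gamma * 1000 = 9.1/105 * 1000 = 86.7 mPa*s

86.7


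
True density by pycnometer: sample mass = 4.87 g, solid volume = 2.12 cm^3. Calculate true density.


TD = 4.87 / 2.12 = 2.297 g/cm^3

2.297


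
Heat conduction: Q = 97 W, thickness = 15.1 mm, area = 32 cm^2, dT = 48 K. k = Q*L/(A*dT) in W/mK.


k = 97*15.1/1000/(32/10000*48) = 9.54 W/mK

9.54


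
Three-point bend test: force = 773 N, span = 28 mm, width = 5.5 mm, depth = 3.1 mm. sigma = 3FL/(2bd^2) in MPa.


sigma = 3*773*28/(2*5.5*3.1^2) = 614.2 MPa

614.2


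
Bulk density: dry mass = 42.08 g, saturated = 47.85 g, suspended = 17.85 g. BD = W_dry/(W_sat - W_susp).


BD = 42.08 / (47.85 - 17.85) = 42.08 / 30.0 = 1.403 g/cm^3

1.403


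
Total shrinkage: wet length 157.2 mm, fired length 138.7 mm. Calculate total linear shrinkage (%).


TS = (157.2 - 138.7) / 157.2 * 100 = 11.77%

11.77


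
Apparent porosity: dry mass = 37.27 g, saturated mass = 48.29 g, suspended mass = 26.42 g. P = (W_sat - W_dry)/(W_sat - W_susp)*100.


P = (48.29 - 37.27) / (48.29 - 26.42) * 100 = 11.02 / 21.87 * 100 = 50.4%

50.4


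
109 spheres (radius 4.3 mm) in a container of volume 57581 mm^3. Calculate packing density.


V_sphere = 4/3*pi*4.3^3 = 333.0381 mm^3
Total V = 109*333.0381 = 36301.1529 mm^3
PD = 36301.1529 / 57581 = 0.63

0.63


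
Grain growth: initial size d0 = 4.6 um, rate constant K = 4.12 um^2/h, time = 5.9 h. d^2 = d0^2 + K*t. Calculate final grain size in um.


d^2 = 4.6^2 + 4.12*5.9 = 45.468
d = sqrt(45.468) = 6.74 um

6.74


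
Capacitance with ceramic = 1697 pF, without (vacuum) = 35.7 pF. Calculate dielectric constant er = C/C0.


er = 1697 / 35.7 = 47.54

47.54


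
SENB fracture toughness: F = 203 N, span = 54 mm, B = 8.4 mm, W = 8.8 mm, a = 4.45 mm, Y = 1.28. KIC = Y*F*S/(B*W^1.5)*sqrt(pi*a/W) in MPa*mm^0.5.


KIC = 1.28*203*54/(8.4*8.8^1.5)*sqrt(pi*4.45/8.8) = 80.65

80.65


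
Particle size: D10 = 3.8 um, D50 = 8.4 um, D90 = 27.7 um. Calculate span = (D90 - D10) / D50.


Span = (27.7 - 3.8) / 8.4 = 23.9 / 8.4 = 2.845

2.845


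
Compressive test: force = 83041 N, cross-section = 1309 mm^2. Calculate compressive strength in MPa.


CS = 83041 / 1309 = 63.4 MPa

63.4


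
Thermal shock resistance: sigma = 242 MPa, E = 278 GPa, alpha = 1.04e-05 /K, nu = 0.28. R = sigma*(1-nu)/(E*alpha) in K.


R = 242*(1-0.28)/(278*1000*1.04e-05) = 60 K

60


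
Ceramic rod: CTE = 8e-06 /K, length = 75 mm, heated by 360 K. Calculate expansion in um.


dL = 8e-06 * 75 * 360 * 1000 = 216.0 um

216.0


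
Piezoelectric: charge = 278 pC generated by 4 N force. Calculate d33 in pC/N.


d33 = 278 / 4 = 69.5 pC/N

69.5


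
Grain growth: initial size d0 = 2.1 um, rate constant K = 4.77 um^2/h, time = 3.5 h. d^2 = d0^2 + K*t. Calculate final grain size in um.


d^2 = 2.1^2 + 4.77*3.5 = 21.105
d = sqrt(21.105) = 4.59 um

4.59


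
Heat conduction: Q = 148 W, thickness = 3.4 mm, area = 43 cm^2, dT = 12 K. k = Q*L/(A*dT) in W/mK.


k = 148*3.4/1000/(43/10000*12) = 9.75 W/mK

9.75


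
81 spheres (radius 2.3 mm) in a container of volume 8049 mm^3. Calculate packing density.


V_sphere = 4/3*pi*2.3^3 = 50.965 mm^3
Total V = 81*50.965 = 4128.165 mm^3
PD = 4128.165 / 8049 = 0.513

0.513


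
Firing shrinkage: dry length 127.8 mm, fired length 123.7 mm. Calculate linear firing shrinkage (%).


FS = (127.8 - 123.7) / 127.8 * 100 = 3.21%

3.21


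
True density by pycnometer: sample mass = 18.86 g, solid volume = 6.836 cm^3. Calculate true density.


TD = 18.86 / 6.836 = 2.759 g/cm^3

2.759


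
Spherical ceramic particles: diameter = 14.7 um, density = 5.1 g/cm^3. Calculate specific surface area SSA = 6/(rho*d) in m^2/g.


SSA = 6 / (5.1 * 14.7) = 0.08 m^2/g

0.08


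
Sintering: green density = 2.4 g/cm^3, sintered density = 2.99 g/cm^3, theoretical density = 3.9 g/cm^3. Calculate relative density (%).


Relative = 2.99 / 3.9 * 100 = 76.7%

76.7


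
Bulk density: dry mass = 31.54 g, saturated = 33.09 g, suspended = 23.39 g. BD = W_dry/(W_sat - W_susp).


BD = 31.54 / (33.09 - 23.39) = 31.54 / 9.7 = 3.252 g/cm^3

3.252


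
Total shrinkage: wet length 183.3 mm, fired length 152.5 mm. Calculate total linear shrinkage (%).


TS = (183.3 - 152.5) / 183.3 * 100 = 16.8%

16.8


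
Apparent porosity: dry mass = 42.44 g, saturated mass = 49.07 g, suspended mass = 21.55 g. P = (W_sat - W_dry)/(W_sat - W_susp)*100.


P = (49.07 - 42.44) / (49.07 - 21.55) * 100 = 6.63 / 27.52 * 100 = 24.1%

24.1


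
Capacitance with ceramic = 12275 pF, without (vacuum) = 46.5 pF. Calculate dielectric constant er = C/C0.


er = 12275 / 46.5 = 263.98

263.98


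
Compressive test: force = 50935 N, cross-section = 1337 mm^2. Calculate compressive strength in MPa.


CS = 50935 / 1337 = 38.1 MPa

38.1


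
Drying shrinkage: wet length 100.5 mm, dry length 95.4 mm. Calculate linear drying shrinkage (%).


DS = (100.5 - 95.4) / 100.5 * 100 = 5.07%

5.07


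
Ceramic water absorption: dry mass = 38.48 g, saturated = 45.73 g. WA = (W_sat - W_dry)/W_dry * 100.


WA = (45.73 - 38.48) / 38.48 * 100 = 18.84%

18.84


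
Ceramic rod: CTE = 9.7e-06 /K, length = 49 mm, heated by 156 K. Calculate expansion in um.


dL = 9.7e-06 * 49 * 156 * 1000 = 74.147 um

74.147


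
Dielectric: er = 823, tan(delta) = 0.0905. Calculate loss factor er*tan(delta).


Loss = 823 * 0.0905 = 74.482

74.482


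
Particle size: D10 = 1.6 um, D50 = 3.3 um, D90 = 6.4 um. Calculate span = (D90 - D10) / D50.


Span = (6.4 - 1.6) / 3.3 = 4.8 / 3.3 = 1.455

1.455


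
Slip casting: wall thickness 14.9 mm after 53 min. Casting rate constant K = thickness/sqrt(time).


K = 14.9 / sqrt(53) = 14.9 / 7.2801 = 2.047 mm/min^0.5

2.047


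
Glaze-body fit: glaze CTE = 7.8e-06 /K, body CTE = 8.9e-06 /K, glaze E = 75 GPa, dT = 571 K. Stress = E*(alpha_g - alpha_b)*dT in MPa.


Stress = 75*1000*(7.8e-06 - 8.9e-06)*571 = -47.1 MPa

-47.1


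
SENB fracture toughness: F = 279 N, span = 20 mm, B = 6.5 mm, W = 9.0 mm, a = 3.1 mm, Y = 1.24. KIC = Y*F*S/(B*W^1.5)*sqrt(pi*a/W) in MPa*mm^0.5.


KIC = 1.24*279*20/(6.5*9.0^1.5)*sqrt(pi*3.1/9.0) = 41.01

41.01


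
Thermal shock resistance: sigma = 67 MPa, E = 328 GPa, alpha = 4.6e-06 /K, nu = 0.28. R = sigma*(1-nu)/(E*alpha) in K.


R = 67*(1-0.28)/(328*1000*4.6e-06) = 32 K

32


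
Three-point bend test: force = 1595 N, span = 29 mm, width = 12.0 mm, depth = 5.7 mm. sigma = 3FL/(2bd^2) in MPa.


sigma = 3*1595*29/(2*12.0*5.7^2) = 178.0 MPa

178.0


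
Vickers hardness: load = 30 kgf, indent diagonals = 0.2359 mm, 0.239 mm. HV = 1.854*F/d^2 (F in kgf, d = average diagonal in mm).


d_avg = (0.2359+0.239)/2 = 0.23745 mm
HV = 1.854*30/0.23745^2 = 986

986


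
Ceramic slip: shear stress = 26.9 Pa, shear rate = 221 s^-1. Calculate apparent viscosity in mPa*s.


eta = tau/gamma * 1000 = 26.9/221 * 1000 = 121.7 mPa*s

121.7


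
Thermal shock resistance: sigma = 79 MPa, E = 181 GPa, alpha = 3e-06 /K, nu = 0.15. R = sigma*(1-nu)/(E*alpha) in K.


R = 79*(1-0.15)/(181*1000*3e-06) = 124 K

124


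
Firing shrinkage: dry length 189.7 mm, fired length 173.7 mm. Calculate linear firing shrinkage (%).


FS = (189.7 - 173.7) / 189.7 * 100 = 8.43%

8.43


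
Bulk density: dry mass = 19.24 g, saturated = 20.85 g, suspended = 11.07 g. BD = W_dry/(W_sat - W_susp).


BD = 19.24 / (20.85 - 11.07) = 19.24 / 9.78 = 1.967 g/cm^3

1.967


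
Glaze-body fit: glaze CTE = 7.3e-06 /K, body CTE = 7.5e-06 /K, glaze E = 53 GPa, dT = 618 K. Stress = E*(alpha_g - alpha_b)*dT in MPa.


Stress = 53*1000*(7.3e-06 - 7.5e-06)*618 = -6.6 MPa

-6.6


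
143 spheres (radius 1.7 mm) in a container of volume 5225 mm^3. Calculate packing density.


V_sphere = 4/3*pi*1.7^3 = 20.5795 mm^3
Total V = 143*20.5795 = 2942.8685 mm^3
PD = 2942.8685 / 5225 = 0.563

0.563


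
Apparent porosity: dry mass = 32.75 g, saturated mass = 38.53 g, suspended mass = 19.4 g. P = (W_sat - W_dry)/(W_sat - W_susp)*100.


P = (38.53 - 32.75) / (38.53 - 19.4) * 100 = 5.78 / 19.13 * 100 = 30.2%

30.2


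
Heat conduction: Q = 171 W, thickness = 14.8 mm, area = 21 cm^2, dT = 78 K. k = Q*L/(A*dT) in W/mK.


k = 171*14.8/1000/(21/10000*78) = 15.45 W/mK

15.45


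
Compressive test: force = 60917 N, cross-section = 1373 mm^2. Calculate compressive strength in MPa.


CS = 60917 / 1373 = 44.4 MPa

44.4


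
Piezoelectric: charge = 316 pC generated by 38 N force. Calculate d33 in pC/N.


d33 = 316 / 38 = 8.3 pC/N

8.3


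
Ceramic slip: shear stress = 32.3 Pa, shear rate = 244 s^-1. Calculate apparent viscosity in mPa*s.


eta = tau/gamma * 1000 = 32.3/244 * 1000 = 132.4 mPa*s

132.4


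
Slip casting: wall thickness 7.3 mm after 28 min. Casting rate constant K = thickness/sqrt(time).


K = 7.3 / sqrt(28) = 7.3 / 5.2915 = 1.38 mm/min^0.5

1.38


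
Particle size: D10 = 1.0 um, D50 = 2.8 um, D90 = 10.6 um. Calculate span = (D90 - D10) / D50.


Span = (10.6 - 1.0) / 2.8 = 9.6 / 2.8 = 3.429

3.429


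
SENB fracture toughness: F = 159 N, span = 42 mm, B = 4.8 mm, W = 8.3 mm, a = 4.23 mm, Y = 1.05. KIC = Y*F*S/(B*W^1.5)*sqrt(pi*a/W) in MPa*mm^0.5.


KIC = 1.05*159*42/(4.8*8.3^1.5)*sqrt(pi*4.23/8.3) = 77.3

77.3


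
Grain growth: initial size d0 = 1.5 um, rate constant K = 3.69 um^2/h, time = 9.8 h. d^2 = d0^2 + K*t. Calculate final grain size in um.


d^2 = 1.5^2 + 3.69*9.8 = 38.412
d = sqrt(38.412) = 6.2 um

6.2


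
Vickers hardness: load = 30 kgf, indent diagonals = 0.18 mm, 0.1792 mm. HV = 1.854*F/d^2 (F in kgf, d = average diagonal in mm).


d_avg = (0.18+0.1792)/2 = 0.1796 mm
HV = 1.854*30/0.1796^2 = 1724

1724


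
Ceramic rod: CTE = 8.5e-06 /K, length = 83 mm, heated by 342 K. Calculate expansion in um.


dL = 8.5e-06 * 83 * 342 * 1000 = 241.281 um

241.281


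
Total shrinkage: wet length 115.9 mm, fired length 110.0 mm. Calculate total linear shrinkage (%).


TS = (115.9 - 110.0) / 115.9 * 100 = 5.09%

5.09


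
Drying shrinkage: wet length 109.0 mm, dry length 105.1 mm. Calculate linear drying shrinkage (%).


DS = (109.0 - 105.1) / 109.0 * 100 = 3.58%

3.58


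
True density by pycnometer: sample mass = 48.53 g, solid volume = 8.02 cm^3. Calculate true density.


TD = 48.53 / 8.02 = 6.051 g/cm^3

6.051


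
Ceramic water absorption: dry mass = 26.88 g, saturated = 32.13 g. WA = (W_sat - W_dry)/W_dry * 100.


WA = (32.13 - 26.88) / 26.88 * 100 = 19.53%

19.53


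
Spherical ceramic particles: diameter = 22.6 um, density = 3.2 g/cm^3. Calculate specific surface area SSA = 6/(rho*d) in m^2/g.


SSA = 6 / (3.2 * 22.6) = 0.083 m^2/g

0.083


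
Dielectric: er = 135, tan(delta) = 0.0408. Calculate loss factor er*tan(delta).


Loss = 135 * 0.0408 = 5.508

5.508


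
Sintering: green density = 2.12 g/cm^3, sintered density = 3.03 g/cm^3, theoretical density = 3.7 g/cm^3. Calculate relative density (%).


Relative = 3.03 / 3.7 * 100 = 81.9%

81.9


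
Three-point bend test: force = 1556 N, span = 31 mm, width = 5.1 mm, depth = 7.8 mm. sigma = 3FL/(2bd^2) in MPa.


sigma = 3*1556*31/(2*5.1*7.8^2) = 233.2 MPa

233.2


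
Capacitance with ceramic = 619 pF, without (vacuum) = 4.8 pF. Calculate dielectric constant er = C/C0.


er = 619 / 4.8 = 128.96

128.96


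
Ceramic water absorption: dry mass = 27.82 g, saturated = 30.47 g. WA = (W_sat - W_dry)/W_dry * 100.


WA = (30.47 - 27.82) / 27.82 * 100 = 9.53%

9.53


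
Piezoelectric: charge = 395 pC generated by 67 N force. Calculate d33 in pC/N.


d33 = 395 / 67 = 5.9 pC/N

5.9


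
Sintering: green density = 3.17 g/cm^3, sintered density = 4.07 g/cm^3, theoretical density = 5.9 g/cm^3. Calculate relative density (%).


Relative = 4.07 / 5.9 * 100 = 69.0%

69.0


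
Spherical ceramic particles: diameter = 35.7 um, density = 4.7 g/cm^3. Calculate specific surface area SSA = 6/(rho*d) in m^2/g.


SSA = 6 / (4.7 * 35.7) = 0.036 m^2/g

0.036


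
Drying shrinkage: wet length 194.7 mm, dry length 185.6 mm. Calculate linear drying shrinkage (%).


DS = (194.7 - 185.6) / 194.7 * 100 = 4.67%

4.67


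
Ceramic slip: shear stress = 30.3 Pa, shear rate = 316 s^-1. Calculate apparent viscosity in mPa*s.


eta = tau/gamma * 1000 = 30.3/316 * 1000 = 95.9 mPa*s

95.9


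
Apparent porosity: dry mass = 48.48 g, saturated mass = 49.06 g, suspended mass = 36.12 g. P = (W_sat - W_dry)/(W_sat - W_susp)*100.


P = (49.06 - 48.48) / (49.06 - 36.12) * 100 = 0.58 / 12.94 * 100 = 4.5%

4.5


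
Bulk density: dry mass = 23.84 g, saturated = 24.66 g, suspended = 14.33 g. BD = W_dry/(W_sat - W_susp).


BD = 23.84 / (24.66 - 14.33) = 23.84 / 10.33 = 2.308 g/cm^3

2.308


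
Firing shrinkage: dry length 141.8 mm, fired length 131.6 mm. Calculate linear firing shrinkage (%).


FS = (141.8 - 131.6) / 141.8 * 100 = 7.19%

7.19


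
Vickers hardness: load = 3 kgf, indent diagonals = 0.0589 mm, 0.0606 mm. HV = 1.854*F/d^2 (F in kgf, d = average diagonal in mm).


d_avg = (0.0589+0.0606)/2 = 0.05975 mm
HV = 1.854*3/0.05975^2 = 1558

1558


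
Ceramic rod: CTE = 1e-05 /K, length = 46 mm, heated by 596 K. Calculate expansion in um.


dL = 1e-05 * 46 * 596 * 1000 = 274.16 um

274.16


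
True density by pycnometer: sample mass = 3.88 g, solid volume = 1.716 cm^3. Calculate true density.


TD = 3.88 / 1.716 = 2.261 g/cm^3

2.261


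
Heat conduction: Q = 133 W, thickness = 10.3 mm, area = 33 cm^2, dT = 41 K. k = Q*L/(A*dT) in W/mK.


k = 133*10.3/1000/(33/10000*41) = 10.12 W/mK

10.12


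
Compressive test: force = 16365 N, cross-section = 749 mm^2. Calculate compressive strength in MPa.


CS = 16365 / 749 = 21.8 MPa

21.8


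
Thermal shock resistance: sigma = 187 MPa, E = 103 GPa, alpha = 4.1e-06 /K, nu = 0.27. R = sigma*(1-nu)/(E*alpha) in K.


R = 187*(1-0.27)/(103*1000*4.1e-06) = 323 K

323


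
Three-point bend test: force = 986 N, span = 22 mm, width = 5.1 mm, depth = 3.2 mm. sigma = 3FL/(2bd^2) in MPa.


sigma = 3*986*22/(2*5.1*3.2^2) = 623.0 MPa

623.0


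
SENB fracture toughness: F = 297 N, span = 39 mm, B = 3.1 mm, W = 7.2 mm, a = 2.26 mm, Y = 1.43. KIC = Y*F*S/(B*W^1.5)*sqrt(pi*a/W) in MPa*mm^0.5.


KIC = 1.43*297*39/(3.1*7.2^1.5)*sqrt(pi*2.26/7.2) = 274.64

274.64


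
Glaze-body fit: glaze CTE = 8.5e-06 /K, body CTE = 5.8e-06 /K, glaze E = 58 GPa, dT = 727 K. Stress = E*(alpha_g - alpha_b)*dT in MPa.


Stress = 58*1000*(8.5e-06 - 5.8e-06)*727 = 113.8 MPa

113.8


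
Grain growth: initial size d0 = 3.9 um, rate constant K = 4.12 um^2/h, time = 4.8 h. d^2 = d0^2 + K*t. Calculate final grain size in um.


d^2 = 3.9^2 + 4.12*4.8 = 34.986
d = sqrt(34.986) = 5.91 um

5.91


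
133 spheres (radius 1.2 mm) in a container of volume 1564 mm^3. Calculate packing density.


V_sphere = 4/3*pi*1.2^3 = 7.2382 mm^3
Total V = 133*7.2382 = 962.6806 mm^3
PD = 962.6806 / 1564 = 0.616

0.616


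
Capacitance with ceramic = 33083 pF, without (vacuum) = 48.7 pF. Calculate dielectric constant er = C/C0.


er = 33083 / 48.7 = 679.32

679.32


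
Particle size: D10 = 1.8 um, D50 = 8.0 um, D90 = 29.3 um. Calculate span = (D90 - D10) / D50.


Span = (29.3 - 1.8) / 8.0 = 27.5 / 8.0 = 3.438

3.438


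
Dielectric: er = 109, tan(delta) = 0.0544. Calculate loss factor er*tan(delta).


Loss = 109 * 0.0544 = 5.93

5.93


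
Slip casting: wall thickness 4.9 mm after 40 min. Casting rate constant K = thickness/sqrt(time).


K = 4.9 / sqrt(40) = 4.9 / 6.3246 = 0.775 mm/min^0.5

0.775


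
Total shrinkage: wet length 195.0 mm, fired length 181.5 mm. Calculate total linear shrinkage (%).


TS = (195.0 - 181.5) / 195.0 * 100 = 6.92%

6.92


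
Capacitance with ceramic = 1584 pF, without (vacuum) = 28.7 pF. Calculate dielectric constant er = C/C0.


er = 1584 / 28.7 = 55.19

55.19


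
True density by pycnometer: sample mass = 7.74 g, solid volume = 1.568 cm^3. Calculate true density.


TD = 7.74 / 1.568 = 4.936 g/cm^3

4.936


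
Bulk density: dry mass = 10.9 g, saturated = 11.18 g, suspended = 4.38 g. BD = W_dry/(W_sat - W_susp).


BD = 10.9 / (11.18 - 4.38) = 10.9 / 6.8 = 1.603 g/cm^3

1.603


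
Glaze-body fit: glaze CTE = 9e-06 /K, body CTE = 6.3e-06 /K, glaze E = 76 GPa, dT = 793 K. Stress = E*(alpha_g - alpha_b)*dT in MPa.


Stress = 76*1000*(9e-06 - 6.3e-06)*793 = 162.7 MPa

162.7


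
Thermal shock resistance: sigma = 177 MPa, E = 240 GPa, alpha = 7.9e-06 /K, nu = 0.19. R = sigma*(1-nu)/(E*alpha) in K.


R = 177*(1-0.19)/(240*1000*7.9e-06) = 76 K

76


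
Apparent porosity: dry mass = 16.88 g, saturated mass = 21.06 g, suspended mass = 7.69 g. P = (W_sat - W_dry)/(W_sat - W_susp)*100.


P = (21.06 - 16.88) / (21.06 - 7.69) * 100 = 4.18 / 13.37 * 100 = 31.3%

31.3


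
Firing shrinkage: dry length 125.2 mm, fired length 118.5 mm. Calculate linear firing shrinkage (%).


FS = (125.2 - 118.5) / 125.2 * 100 = 5.35%

5.35


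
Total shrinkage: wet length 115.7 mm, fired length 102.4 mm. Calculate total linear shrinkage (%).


TS = (115.7 - 102.4) / 115.7 * 100 = 11.5%

11.5


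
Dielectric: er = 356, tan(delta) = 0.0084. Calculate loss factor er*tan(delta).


Loss = 356 * 0.0084 = 2.99

2.99


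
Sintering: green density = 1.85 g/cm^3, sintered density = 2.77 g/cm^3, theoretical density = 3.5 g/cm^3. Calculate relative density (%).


Relative = 2.77 / 3.5 * 100 = 79.1%

79.1


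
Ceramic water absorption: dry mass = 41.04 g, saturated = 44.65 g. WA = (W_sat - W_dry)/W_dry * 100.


WA = (44.65 - 41.04) / 41.04 * 100 = 8.8%

8.8


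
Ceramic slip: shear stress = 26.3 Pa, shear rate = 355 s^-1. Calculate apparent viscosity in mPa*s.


eta = tau/gamma * 1000 = 26.3/355 * 1000 = 74.1 mPa*s

74.1


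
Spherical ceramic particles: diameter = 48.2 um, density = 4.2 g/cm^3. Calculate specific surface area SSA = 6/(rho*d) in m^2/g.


SSA = 6 / (4.2 * 48.2) = 0.03 m^2/g

0.03


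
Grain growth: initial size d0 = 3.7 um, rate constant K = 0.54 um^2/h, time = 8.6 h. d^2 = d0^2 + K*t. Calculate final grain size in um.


d^2 = 3.7^2 + 0.54*8.6 = 18.334
d = sqrt(18.334) = 4.28 um

4.28


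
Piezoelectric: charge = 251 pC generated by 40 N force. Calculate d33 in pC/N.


d33 = 251 / 40 = 6.3 pC/N

6.3


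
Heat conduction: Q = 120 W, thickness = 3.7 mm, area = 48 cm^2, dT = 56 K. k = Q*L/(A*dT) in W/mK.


k = 120*3.7/1000/(48/10000*56) = 1.65 W/mK

1.65


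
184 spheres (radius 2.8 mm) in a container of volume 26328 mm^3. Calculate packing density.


V_sphere = 4/3*pi*2.8^3 = 91.9523 mm^3
Total V = 184*91.9523 = 16919.2232 mm^3
PD = 16919.2232 / 26328 = 0.643

0.643


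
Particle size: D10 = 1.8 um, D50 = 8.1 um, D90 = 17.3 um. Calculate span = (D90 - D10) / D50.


Span = (17.3 - 1.8) / 8.1 = 15.5 / 8.1 = 1.914

1.914


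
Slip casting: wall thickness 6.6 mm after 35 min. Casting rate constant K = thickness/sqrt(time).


K = 6.6 / sqrt(35) = 6.6 / 5.9161 = 1.116 mm/min^0.5

1.116


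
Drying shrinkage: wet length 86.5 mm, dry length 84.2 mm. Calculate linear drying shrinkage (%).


DS = (86.5 - 84.2) / 86.5 * 100 = 2.66%

2.66


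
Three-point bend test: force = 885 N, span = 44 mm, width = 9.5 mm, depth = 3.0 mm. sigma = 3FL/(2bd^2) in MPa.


sigma = 3*885*44/(2*9.5*3.0^2) = 683.2 MPa

683.2


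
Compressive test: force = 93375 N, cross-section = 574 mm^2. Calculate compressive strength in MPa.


CS = 93375 / 574 = 162.7 MPa

162.7


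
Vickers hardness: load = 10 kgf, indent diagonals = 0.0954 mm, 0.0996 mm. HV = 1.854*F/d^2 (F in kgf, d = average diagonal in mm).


d_avg = (0.0954+0.0996)/2 = 0.0975 mm
HV = 1.854*10/0.0975^2 = 1950

1950


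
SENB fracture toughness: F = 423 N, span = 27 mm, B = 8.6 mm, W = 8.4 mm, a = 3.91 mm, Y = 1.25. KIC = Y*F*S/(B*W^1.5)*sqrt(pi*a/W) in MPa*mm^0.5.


KIC = 1.25*423*27/(8.6*8.4^1.5)*sqrt(pi*3.91/8.4) = 82.46

82.46


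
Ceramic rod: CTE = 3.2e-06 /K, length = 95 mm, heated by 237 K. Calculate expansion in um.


dL = 3.2e-06 * 95 * 237 * 1000 = 72.048 um

72.048


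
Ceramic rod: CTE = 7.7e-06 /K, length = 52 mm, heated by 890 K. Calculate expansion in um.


dL = 7.7e-06 * 52 * 890 * 1000 = 356.356 um

356.356


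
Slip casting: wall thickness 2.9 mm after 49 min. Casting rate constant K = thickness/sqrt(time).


K = 2.9 / sqrt(49) = 2.9 / 7.0 = 0.414 mm/min^0.5

0.414


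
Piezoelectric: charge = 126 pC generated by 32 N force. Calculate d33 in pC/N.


d33 = 126 / 32 = 3.9 pC/N

3.9


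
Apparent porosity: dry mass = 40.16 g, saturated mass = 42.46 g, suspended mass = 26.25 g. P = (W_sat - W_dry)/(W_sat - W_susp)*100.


P = (42.46 - 40.16) / (42.46 - 26.25) * 100 = 2.3 / 16.21 * 100 = 14.2%

14.2


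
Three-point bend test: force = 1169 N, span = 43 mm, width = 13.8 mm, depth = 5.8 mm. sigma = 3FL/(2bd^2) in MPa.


sigma = 3*1169*43/(2*13.8*5.8^2) = 162.4 MPa

162.4


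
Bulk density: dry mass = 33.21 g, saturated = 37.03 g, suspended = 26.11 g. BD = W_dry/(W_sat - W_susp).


BD = 33.21 / (37.03 - 26.11) = 33.21 / 10.92 = 3.041 g/cm^3

3.041


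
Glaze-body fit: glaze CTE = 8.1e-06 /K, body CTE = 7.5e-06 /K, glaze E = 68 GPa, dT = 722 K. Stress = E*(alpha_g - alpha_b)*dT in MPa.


Stress = 68*1000*(8.1e-06 - 7.5e-06)*722 = 29.5 MPa

29.5


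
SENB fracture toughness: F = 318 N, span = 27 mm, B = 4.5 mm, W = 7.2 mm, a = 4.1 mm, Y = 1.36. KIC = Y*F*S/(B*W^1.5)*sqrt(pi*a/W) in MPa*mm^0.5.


KIC = 1.36*318*27/(4.5*7.2^1.5)*sqrt(pi*4.1/7.2) = 179.65

179.65


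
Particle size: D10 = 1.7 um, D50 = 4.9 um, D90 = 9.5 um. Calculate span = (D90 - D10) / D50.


Span = (9.5 - 1.7) / 4.9 = 7.8 / 4.9 = 1.592

1.592


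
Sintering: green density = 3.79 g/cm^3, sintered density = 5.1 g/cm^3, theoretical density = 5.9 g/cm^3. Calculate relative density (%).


Relative = 5.1 / 5.9 * 100 = 86.4%

86.4


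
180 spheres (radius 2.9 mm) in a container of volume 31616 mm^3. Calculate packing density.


V_sphere = 4/3*pi*2.9^3 = 102.1604 mm^3
Total V = 180*102.1604 = 18388.872 mm^3
PD = 18388.872 / 31616 = 0.582

0.582


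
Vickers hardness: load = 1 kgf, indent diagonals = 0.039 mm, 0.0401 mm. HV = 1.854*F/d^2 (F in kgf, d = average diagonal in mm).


d_avg = (0.039+0.0401)/2 = 0.03955 mm
HV = 1.854*1/0.03955^2 = 1185

1185


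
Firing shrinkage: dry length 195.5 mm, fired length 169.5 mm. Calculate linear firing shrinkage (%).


FS = (195.5 - 169.5) / 195.5 * 100 = 13.3%

13.3


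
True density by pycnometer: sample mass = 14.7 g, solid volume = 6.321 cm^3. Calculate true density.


TD = 14.7 / 6.321 = 2.326 g/cm^3

2.326


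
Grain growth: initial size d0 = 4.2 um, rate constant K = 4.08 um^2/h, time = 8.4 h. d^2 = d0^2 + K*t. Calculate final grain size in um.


d^2 = 4.2^2 + 4.08*8.4 = 51.912
d = sqrt(51.912) = 7.2 um

7.2


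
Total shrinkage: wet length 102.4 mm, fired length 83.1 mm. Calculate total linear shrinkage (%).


TS = (102.4 - 83.1) / 102.4 * 100 = 18.85%

18.85


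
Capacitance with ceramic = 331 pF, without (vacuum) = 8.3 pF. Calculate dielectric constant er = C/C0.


er = 331 / 8.3 = 39.88

39.88


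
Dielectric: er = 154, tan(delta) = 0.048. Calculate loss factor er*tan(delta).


Loss = 154 * 0.048 = 7.392

7.392


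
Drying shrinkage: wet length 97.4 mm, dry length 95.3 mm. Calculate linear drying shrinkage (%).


DS = (97.4 - 95.3) / 97.4 * 100 = 2.16%

2.16


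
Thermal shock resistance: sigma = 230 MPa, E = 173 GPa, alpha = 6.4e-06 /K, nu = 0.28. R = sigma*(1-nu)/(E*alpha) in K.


R = 230*(1-0.28)/(173*1000*6.4e-06) = 150 K

150


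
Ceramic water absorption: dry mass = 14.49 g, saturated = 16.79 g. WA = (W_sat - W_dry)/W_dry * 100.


WA = (16.79 - 14.49) / 14.49 * 100 = 15.87%

15.87


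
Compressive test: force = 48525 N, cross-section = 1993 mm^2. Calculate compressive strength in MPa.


CS = 48525 / 1993 = 24.3 MPa

24.3


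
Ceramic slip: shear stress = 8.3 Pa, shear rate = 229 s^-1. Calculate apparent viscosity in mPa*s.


eta = tau/gamma * 1000 = 8.3/229 * 1000 = 36.2 mPa*s

36.2


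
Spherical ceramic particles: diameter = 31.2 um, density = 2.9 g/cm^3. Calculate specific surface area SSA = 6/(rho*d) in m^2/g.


SSA = 6 / (2.9 * 31.2) = 0.066 m^2/g

0.066


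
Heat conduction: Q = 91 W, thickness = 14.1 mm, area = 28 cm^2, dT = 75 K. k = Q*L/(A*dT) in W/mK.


k = 91*14.1/1000/(28/10000*75) = 6.11 W/mK

6.11


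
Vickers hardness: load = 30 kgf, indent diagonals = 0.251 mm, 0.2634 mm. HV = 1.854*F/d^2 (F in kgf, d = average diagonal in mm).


d_avg = (0.251+0.2634)/2 = 0.2572 mm
HV = 1.854*30/0.2572^2 = 841

841


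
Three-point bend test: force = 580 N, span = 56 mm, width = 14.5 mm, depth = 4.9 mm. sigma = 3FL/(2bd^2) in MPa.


sigma = 3*580*56/(2*14.5*4.9^2) = 139.9 MPa

139.9


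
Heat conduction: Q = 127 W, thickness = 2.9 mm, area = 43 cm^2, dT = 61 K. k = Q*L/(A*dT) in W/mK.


k = 127*2.9/1000/(43/10000*61) = 1.4 W/mK

1.4


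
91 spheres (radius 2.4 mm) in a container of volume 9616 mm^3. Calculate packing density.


V_sphere = 4/3*pi*2.4^3 = 57.9058 mm^3
Total V = 91*57.9058 = 5269.4278 mm^3
PD = 5269.4278 / 9616 = 0.548

0.548


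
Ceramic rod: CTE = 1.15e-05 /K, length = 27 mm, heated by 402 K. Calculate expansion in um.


dL = 1.15e-05 * 27 * 402 * 1000 = 124.821 um

124.821


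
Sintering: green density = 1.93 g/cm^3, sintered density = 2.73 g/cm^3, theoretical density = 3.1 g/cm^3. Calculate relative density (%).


Relative = 2.73 / 3.1 * 100 = 88.1%

88.1


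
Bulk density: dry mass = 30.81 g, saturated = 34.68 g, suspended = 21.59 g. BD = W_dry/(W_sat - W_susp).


BD = 30.81 / (34.68 - 21.59) = 30.81 / 13.09 = 2.354 g/cm^3

2.354


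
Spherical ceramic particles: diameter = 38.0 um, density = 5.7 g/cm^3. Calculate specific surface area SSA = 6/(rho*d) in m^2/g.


SSA = 6 / (5.7 * 38.0) = 0.028 m^2/g

0.028


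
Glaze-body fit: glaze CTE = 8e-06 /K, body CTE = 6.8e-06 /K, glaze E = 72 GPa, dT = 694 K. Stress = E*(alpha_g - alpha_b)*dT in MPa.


Stress = 72*1000*(8e-06 - 6.8e-06)*694 = 60.0 MPa

60.0


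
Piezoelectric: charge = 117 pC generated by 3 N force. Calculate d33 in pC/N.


d33 = 117 / 3 = 39.0 pC/N

39.0


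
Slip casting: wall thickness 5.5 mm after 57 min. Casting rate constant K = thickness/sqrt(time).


K = 5.5 / sqrt(57) = 5.5 / 7.5498 = 0.728 mm/min^0.5

0.728


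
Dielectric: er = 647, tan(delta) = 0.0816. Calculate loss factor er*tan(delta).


Loss = 647 * 0.0816 = 52.795

52.795


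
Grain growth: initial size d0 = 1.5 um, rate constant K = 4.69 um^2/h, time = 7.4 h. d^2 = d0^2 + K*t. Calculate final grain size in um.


d^2 = 1.5^2 + 4.69*7.4 = 36.956
d = sqrt(36.956) = 6.08 um

6.08


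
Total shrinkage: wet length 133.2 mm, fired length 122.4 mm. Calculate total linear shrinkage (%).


TS = (133.2 - 122.4) / 133.2 * 100 = 8.11%

8.11


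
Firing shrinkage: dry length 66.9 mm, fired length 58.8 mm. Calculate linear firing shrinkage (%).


FS = (66.9 - 58.8) / 66.9 * 100 = 12.11%

12.11


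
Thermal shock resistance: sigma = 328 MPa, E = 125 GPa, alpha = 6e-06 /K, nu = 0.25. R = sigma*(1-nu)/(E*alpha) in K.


R = 328*(1-0.25)/(125*1000*6e-06) = 328 K

328


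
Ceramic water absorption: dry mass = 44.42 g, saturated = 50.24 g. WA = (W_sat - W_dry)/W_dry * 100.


WA = (50.24 - 44.42) / 44.42 * 100 = 13.1%

13.1


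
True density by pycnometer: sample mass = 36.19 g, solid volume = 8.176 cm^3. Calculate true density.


TD = 36.19 / 8.176 = 4.426 g/cm^3

4.426


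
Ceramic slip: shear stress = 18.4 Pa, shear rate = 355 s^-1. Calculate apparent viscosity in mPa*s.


eta = tau/gamma * 1000 = 18.4/355 * 1000 = 51.8 mPa*s

51.8


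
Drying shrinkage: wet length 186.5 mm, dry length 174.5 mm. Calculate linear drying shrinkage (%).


DS = (186.5 - 174.5) / 186.5 * 100 = 6.43%

6.43


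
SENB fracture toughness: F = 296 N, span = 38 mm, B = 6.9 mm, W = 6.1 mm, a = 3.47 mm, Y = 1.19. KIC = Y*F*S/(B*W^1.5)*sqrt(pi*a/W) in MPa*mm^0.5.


KIC = 1.19*296*38/(6.9*6.1^1.5)*sqrt(pi*3.47/6.1) = 172.13

172.13


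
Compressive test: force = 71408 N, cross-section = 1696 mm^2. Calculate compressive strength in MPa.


CS = 71408 / 1696 = 42.1 MPa

42.1


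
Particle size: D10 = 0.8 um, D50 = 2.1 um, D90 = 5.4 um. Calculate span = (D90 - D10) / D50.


Span = (5.4 - 0.8) / 2.1 = 4.6 / 2.1 = 2.19

2.19


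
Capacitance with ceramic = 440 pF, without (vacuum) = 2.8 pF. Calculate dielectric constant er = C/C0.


er = 440 / 2.8 = 157.14

157.14


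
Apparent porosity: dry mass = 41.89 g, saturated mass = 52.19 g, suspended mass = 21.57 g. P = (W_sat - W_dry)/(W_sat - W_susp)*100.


P = (52.19 - 41.89) / (52.19 - 21.57) * 100 = 10.3 / 30.62 * 100 = 33.6%

33.6


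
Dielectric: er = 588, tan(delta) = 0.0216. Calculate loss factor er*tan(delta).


Loss = 588 * 0.0216 = 12.701

12.701


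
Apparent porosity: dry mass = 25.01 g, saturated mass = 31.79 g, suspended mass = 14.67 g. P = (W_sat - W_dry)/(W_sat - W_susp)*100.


P = (31.79 - 25.01) / (31.79 - 14.67) * 100 = 6.78 / 17.12 * 100 = 39.6%

39.6


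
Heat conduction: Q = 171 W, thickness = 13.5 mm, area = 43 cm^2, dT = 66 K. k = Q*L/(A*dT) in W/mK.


k = 171*13.5/1000/(43/10000*66) = 8.13 W/mK

8.13


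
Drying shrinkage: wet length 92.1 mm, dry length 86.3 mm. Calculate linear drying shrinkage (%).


DS = (92.1 - 86.3) / 92.1 * 100 = 6.3%

6.3


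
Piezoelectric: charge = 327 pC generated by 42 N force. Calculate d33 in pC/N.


d33 = 327 / 42 = 7.8 pC/N

7.8


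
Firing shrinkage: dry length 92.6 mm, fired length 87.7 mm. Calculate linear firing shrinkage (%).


FS = (92.6 - 87.7) / 92.6 * 100 = 5.29%

5.29


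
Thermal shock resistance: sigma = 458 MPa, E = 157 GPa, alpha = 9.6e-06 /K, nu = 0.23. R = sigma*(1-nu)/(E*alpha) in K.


R = 458*(1-0.23)/(157*1000*9.6e-06) = 234 K

234


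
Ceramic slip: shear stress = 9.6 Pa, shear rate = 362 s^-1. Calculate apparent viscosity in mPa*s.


eta = tau/gamma * 1000 = 9.6/362 * 1000 = 26.5 mPa*s

26.5


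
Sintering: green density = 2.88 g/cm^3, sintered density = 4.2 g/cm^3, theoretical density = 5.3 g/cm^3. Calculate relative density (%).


Relative = 4.2 / 5.3 * 100 = 79.2%

79.2


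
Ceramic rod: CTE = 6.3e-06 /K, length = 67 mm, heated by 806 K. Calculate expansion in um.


dL = 6.3e-06 * 67 * 806 * 1000 = 340.213 um

340.213


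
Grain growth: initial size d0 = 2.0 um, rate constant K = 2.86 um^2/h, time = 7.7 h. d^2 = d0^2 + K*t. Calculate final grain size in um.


d^2 = 2.0^2 + 2.86*7.7 = 26.022
d = sqrt(26.022) = 5.1 um

5.1


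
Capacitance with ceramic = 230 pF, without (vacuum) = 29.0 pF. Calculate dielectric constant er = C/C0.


er = 230 / 29.0 = 7.93

7.93


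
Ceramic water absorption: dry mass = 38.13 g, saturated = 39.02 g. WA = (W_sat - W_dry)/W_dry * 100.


WA = (39.02 - 38.13) / 38.13 * 100 = 2.33%

2.33


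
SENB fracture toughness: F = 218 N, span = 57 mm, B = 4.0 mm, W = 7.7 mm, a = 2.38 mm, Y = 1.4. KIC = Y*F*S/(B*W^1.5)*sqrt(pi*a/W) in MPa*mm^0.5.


KIC = 1.4*218*57/(4.0*7.7^1.5)*sqrt(pi*2.38/7.7) = 200.58

200.58


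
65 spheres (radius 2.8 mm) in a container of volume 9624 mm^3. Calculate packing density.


V_sphere = 4/3*pi*2.8^3 = 91.9523 mm^3
Total V = 65*91.9523 = 5976.8995 mm^3
PD = 5976.8995 / 9624 = 0.621

0.621


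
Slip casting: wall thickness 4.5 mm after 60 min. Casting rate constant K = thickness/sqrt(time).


K = 4.5 / sqrt(60) = 4.5 / 7.746 = 0.581 mm/min^0.5

0.581


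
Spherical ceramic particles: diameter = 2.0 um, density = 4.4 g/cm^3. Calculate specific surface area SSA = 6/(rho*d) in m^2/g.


SSA = 6 / (4.4 * 2.0) = 0.682 m^2/g

0.682


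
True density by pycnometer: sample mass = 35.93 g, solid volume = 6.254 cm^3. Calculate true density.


TD = 35.93 / 6.254 = 5.745 g/cm^3

5.745


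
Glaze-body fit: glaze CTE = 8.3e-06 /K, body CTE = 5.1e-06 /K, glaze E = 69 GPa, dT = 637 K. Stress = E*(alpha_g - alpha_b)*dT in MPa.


Stress = 69*1000*(8.3e-06 - 5.1e-06)*637 = 140.6 MPa

140.6


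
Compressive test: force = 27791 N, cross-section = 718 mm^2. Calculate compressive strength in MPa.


CS = 27791 / 718 = 38.7 MPa

38.7


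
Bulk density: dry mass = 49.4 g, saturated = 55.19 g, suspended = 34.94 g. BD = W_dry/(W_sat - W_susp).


BD = 49.4 / (55.19 - 34.94) = 49.4 / 20.25 = 2.44 g/cm^3

2.44


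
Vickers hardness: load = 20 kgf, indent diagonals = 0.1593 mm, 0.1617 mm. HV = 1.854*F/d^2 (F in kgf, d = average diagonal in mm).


d_avg = (0.1593+0.1617)/2 = 0.1605 mm
HV = 1.854*20/0.1605^2 = 1439

1439
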